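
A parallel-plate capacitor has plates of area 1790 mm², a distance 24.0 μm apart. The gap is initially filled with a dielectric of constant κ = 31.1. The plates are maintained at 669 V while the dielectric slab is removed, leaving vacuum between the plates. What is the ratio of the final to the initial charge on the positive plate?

0.0322

Battery connected ⇒ V is held fixed.
C₂ = 0.0322 C₁ and Q = CV, so Q₂/Q₁ = C₂/C₁ = 0.0322.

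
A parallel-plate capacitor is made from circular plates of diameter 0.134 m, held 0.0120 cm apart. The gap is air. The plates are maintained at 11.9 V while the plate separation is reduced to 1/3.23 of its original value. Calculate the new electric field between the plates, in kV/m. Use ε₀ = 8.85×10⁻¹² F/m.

A = π(0.134/2 m)² = 1.41×10⁻² m².
Initially C₁ = ε₀A/d = 8.85×10⁻¹² × 1.41×10⁻² / 1.20×10⁻⁴ = 1.04×10⁻⁹ F.
E₁ = 9.92×10⁴ V/m.
Battery connected ⇒ V is held fixed. E = V/d, so E₂/E₁ = d₁/d₂ = 3.23.
E₂ = 3.23 × 9.92×10⁴ = 3.20×10⁵ V/m.

320 kV/m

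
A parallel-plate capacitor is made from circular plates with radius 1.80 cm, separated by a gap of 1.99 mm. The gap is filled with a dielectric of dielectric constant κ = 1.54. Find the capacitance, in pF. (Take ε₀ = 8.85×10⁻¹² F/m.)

C ≈ 6.97 pF

A = π(1.80 cm)² = 1.02×10⁻³ m².
C = κε₀A/d = 1.54 × 8.85×10⁻¹² × 1.02×10⁻³ / 1.99×10⁻³ = 6.97×10⁻¹² F.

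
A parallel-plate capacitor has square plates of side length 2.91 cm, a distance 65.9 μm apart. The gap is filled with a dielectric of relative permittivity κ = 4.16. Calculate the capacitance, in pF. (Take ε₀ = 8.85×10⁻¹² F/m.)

473 pF

A = (2.91 cm)² = 8.47×10⁻⁴ m².
C = κε₀A/d = 4.16 × 8.85×10⁻¹² × 8.47×10⁻⁴ / 6.59×10⁻⁵ = 4.73×10⁻¹⁰ F.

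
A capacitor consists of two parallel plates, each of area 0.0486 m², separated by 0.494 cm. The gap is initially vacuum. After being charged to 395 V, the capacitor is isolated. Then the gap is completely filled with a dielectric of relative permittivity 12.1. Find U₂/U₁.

0.0826

Isolated ⇒ Q is held fixed.
C₂ = 12.1 C₁ and U = Q²/(2C), so U₂/U₁ = C₁/C₂ = 0.0826.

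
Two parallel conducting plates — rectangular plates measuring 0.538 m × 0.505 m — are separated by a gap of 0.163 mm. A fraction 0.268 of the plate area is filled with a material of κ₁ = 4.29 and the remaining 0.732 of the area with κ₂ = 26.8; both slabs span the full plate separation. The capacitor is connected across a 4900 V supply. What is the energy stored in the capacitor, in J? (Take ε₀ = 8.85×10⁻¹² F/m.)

A = 0.538 × 0.505 m² = 0.272 m².
Side-by-side slabs ⇒ two capacitors in parallel, each spanning the full gap.
C₁ = κ₁ε₀A₁/d = 4.29 × 8.85×10⁻¹² × 7.28×10⁻² / 1.63×10⁻⁴ = 1.70×10⁻⁸ F.
C₂ = κ₂ε₀A₂/d = 26.8 × 8.85×10⁻¹² × 0.199 / 1.63×10⁻⁴ = 2.89×10⁻⁷ F.
C = C₁ + C₂ = 3.06×10⁻⁷ F.
U = ½CV² = ½ × 3.06×10⁻⁷ × (4900)² = 3.68 J.

3.68 J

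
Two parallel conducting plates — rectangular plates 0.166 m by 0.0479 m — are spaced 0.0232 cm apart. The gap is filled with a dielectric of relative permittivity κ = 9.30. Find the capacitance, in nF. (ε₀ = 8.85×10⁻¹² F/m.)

A = 0.166 × 0.0479 m² = 7.95×10⁻³ m².
C = κε₀A/d = 9.30 × 8.85×10⁻¹² × 7.95×10⁻³ / 2.32×10⁻⁴ = 2.82×10⁻⁹ F.

C ≈ 2.82 nF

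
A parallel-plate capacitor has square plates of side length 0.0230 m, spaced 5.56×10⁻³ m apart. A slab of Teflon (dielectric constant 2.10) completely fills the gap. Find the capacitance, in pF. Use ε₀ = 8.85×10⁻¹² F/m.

A = (0.0230 m)² = 5.29×10⁻⁴ m².
C = κε₀A/d = 2.10 × 8.85×10⁻¹² × 5.29×10⁻⁴ / 5.56×10⁻³ = 1.77×10⁻¹² F.

1.77 pF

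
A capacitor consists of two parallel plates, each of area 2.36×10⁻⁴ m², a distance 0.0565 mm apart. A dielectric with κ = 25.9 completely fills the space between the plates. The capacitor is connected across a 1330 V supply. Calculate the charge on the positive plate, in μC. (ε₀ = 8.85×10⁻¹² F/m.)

C = κε₀A/d = 25.9 × 8.85×10⁻¹² × 2.36×10⁻⁴ / 5.65×10⁻⁵ = 9.57×10⁻¹⁰ F.
Q = CV = 9.57×10⁻¹⁰ × 1330 = 1.27×10⁻⁶ C.

1.27 μC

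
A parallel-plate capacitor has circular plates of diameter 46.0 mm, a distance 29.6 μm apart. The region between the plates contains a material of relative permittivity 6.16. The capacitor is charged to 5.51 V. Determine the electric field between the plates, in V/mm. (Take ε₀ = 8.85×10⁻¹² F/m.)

E = V/d = 5.51 / 2.96×10⁻⁵ = 1.86×10⁵ V/m.

E ≈ 186 V/mm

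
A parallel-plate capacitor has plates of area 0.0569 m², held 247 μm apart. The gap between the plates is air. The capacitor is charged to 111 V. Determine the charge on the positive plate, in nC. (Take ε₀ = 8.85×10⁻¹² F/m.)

Q ≈ 226 nC

C = ε₀A/d = 8.85×10⁻¹² × 5.69×10⁻² / 2.47×10⁻⁴ = 2.04×10⁻⁹ F.
Q = CV = 2.04×10⁻⁹ × 111 = 2.26×10⁻⁷ C.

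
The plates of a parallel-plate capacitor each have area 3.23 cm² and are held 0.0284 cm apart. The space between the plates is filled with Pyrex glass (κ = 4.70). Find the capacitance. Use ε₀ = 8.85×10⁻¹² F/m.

A = 3.23 cm² = 3.23×10⁻⁴ m².
C = κε₀A/d = 4.70 × 8.85×10⁻¹² × 3.23×10⁻⁴ / 2.84×10⁻⁴ = 4.73×10⁻¹¹ F.

C ≈ 47.3 pF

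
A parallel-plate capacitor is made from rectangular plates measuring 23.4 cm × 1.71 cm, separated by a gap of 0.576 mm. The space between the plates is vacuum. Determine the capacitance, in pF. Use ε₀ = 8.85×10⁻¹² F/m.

A = 23.4 × 1.71 cm² = 4.00×10⁻³ m².
C = ε₀A/d = 8.85×10⁻¹² × 4.00×10⁻³ / 5.76×10⁻⁴ = 6.15×10⁻¹¹ F.

C ≈ 61.5 pF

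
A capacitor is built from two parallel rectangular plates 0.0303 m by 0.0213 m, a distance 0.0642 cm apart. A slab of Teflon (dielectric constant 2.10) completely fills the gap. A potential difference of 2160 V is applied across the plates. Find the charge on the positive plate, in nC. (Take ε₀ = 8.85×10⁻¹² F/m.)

Q ≈ 40.4 nC

A = 0.0303 × 0.0213 m² = 6.45×10⁻⁴ m².
C = κε₀A/d = 2.10 × 8.85×10⁻¹² × 6.45×10⁻⁴ / 6.42×10⁻⁴ = 1.87×10⁻¹¹ F.
Q = CV = 1.87×10⁻¹¹ × 2160 = 4.04×10⁻⁸ C.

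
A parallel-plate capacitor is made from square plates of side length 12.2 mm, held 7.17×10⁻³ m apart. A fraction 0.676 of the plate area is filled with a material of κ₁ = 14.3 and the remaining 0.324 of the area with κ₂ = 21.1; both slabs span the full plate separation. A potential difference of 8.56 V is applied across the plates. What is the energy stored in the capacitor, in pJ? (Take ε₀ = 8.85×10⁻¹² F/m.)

U ≈ 111 pJ

A = (12.2 mm)² = 1.49×10⁻⁴ m².
Side-by-side slabs ⇒ two capacitors in parallel, each spanning the full gap.
C₁ = κ₁ε₀A₁/d = 14.3 × 8.85×10⁻¹² × 1.01×10⁻⁴ / 7.17×10⁻³ = 1.78×10⁻¹² F.
C₂ = κ₂ε₀A₂/d = 21.1 × 8.85×10⁻¹² × 4.82×10⁻⁵ / 7.17×10⁻³ = 1.26×10⁻¹² F.
C = C₁ + C₂ = 3.03×10⁻¹² F.
U = ½CV² = ½ × 3.03×10⁻¹² × (8.56)² = 1.11×10⁻¹⁰ J.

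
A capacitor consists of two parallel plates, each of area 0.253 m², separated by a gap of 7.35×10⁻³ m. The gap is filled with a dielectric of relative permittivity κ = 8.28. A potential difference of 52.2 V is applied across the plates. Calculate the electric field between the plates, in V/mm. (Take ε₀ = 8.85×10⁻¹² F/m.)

7.10 V/mm

E = V/d = 52.2 / 7.35×10⁻³ = 7.10×10³ V/m.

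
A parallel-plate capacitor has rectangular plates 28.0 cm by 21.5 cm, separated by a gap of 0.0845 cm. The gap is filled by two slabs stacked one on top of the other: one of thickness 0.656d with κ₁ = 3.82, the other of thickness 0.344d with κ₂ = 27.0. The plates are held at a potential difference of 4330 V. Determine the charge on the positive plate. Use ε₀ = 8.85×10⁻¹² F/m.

14.8 μC

A = 28.0 × 21.5 cm² = 6.02×10⁻² m².
Stacked slabs ⇒ two capacitors in series, each with the full plate area.
C₁ = κ₁ε₀A/d₁ = 3.82 × 8.85×10⁻¹² × 6.02×10⁻² / 5.54×10⁻⁴ = 3.67×10⁻⁹ F.
C₂ = κ₂ε₀A/d₂ = 27.0 × 8.85×10⁻¹² × 6.02×10⁻² / 2.91×10⁻⁴ = 4.95×10⁻⁸ F.
C = (1/C₁ + 1/C₂)⁻¹ = 3.42×10⁻⁹ F.
Q = CV = 3.42×10⁻⁹ × 4330 = 1.48×10⁻⁵ C.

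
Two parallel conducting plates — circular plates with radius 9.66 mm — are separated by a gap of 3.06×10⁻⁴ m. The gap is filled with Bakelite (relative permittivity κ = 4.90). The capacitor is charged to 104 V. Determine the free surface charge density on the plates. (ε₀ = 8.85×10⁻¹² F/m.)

A = π(9.66 mm)² = 2.93×10⁻⁴ m².
C = κε₀A/d = 4.90 × 8.85×10⁻¹² × 2.93×10⁻⁴ / 3.06×10⁻⁴ = 4.15×10⁻¹¹ F.
σ = Q/A = CV/A = 4.15×10⁻¹¹ × 104 / 2.93×10⁻⁴ = 1.47×10⁻⁵ C/m².

σ ≈ 1.47 nC/cm²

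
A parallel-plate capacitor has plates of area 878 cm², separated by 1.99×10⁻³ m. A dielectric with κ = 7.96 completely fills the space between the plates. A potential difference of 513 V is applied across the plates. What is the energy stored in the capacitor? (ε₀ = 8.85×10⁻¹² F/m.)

A = 878 cm² = 8.78×10⁻² m².
C = κε₀A/d = 7.96 × 8.85×10⁻¹² × 8.78×10⁻² / 1.99×10⁻³ = 3.11×10⁻⁹ F.
U = ½CV² = ½ × 3.11×10⁻⁹ × (513)² = 4.09×10⁻⁴ J.

U ≈ 409 μJ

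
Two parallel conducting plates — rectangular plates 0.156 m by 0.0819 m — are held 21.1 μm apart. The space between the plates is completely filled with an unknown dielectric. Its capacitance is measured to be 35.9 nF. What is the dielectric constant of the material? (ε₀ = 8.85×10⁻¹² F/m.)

A = 0.156 × 0.0819 m² = 1.28×10⁻² m².
κ = Cd/(ε₀A) = 3.59×10⁻⁸ × 2.11×10⁻⁵ / (8.85×10⁻¹² × 1.28×10⁻²) = 6.70.

κ ≈ 6.70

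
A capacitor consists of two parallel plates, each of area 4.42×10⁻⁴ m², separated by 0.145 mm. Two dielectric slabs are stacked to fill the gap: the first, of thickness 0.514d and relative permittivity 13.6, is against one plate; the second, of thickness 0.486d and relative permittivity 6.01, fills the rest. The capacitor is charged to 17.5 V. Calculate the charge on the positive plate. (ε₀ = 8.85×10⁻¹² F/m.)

3.98 nC

Stacked slabs ⇒ two capacitors in series, each with the full plate area.
C₁ = κ₁ε₀A/d₁ = 13.6 × 8.85×10⁻¹² × 4.42×10⁻⁴ / 7.45×10⁻⁵ = 7.14×10⁻¹⁰ F.
C₂ = κ₂ε₀A/d₂ = 6.01 × 8.85×10⁻¹² × 4.42×10⁻⁴ / 7.05×10⁻⁵ = 3.34×10⁻¹⁰ F.
C = (1/C₁ + 1/C₂)⁻¹ = 2.27×10⁻¹⁰ F.
Q = CV = 2.27×10⁻¹⁰ × 17.5 = 3.98×10⁻⁹ C.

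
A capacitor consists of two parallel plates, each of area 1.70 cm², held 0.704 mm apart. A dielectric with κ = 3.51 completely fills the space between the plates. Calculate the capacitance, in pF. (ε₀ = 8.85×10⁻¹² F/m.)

C ≈ 7.50 pF

A = 1.70 cm² = 1.70×10⁻⁴ m².
C = κε₀A/d = 3.51 × 8.85×10⁻¹² × 1.70×10⁻⁴ / 7.04×10⁻⁴ = 7.50×10⁻¹² F.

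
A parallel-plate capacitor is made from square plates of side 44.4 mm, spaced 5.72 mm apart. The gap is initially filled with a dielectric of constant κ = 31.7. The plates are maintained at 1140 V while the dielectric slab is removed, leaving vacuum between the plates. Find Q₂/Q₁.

Q₂/Q₁ ≈ 0.0315

Battery connected ⇒ V is held fixed.
C₂ = 0.0315 C₁ and Q = CV, so Q₂/Q₁ = C₂/C₁ = 0.0315.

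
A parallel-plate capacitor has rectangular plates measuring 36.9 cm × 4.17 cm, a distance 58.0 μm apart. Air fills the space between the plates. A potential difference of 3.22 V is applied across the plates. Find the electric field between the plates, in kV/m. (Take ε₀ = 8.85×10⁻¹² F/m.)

E = V/d = 3.22 / 5.80×10⁻⁵ = 5.55×10⁴ V/m.

E ≈ 55.5 kV/m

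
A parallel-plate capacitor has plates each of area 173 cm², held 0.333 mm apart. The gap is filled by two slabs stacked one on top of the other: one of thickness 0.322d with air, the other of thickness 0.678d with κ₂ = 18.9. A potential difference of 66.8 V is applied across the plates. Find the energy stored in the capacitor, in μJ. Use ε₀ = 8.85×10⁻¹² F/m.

U ≈ 2.87 μJ

A = 173 cm² = 1.73×10⁻² m².
Stacked slabs ⇒ two capacitors in series, each with the full plate area.
C₁ = κ₁ε₀A/d₁ = 1.00 × 8.85×10⁻¹² × 1.73×10⁻² / 1.07×10⁻⁴ = 1.43×10⁻⁹ F.
C₂ = κ₂ε₀A/d₂ = 18.9 × 8.85×10⁻¹² × 1.73×10⁻² / 2.26×10⁻⁴ = 1.28×10⁻⁸ F.
C = (1/C₁ + 1/C₂)⁻¹ = 1.28×10⁻⁹ F.
U = ½CV² = ½ × 1.28×10⁻⁹ × (66.8)² = 2.87×10⁻⁶ J.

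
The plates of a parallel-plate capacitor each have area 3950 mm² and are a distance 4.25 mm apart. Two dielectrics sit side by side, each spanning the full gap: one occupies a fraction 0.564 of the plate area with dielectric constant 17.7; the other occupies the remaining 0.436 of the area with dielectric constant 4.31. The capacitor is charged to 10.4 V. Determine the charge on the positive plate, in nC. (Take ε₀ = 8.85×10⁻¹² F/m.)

1.01 nC

A = 3950 mm² = 3.95×10⁻³ m².
Side-by-side slabs ⇒ two capacitors in parallel, each spanning the full gap.
C₁ = κ₁ε₀A₁/d = 17.7 × 8.85×10⁻¹² × 2.23×10⁻³ / 4.25×10⁻³ = 8.21×10⁻¹¹ F.
C₂ = κ₂ε₀A₂/d = 4.31 × 8.85×10⁻¹² × 1.72×10⁻³ / 4.25×10⁻³ = 1.55×10⁻¹¹ F.
C = C₁ + C₂ = 9.76×10⁻¹¹ F.
Q = CV = 9.76×10⁻¹¹ × 10.4 = 1.01×10⁻⁹ C.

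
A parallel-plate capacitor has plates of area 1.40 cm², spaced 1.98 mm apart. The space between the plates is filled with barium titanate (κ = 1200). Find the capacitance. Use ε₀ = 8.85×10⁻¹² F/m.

A = 1.40 cm² = 1.40×10⁻⁴ m².
C = κε₀A/d = 1200 × 8.85×10⁻¹² × 1.40×10⁻⁴ / 1.98×10⁻³ = 7.51×10⁻¹⁰ F.

0.751 nF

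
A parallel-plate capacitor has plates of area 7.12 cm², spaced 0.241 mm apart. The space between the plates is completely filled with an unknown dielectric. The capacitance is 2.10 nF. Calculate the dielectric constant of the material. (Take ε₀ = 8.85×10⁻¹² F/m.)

A = 7.12 cm² = 7.12×10⁻⁴ m².
κ = Cd/(ε₀A) = 2.10×10⁻⁹ × 2.41×10⁻⁴ / (8.85×10⁻¹² × 7.12×10⁻⁴) = 80.3.

80.3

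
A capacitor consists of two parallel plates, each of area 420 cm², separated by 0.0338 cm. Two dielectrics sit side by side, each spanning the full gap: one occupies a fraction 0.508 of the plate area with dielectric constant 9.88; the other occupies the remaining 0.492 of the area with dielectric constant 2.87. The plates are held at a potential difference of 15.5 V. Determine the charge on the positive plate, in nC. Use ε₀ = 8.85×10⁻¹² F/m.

A = 420 cm² = 4.20×10⁻² m².
Side-by-side slabs ⇒ two capacitors in parallel, each spanning the full gap.
C₁ = κ₁ε₀A₁/d = 9.88 × 8.85×10⁻¹² × 2.13×10⁻² / 3.38×10⁻⁴ = 5.52×10⁻⁹ F.
C₂ = κ₂ε₀A₂/d = 2.87 × 8.85×10⁻¹² × 2.07×10⁻² / 3.38×10⁻⁴ = 1.55×10⁻⁹ F.
C = C₁ + C₂ = 7.07×10⁻⁹ F.
Q = CV = 7.07×10⁻⁹ × 15.5 = 1.10×10⁻⁷ C.

Q ≈ 110 nC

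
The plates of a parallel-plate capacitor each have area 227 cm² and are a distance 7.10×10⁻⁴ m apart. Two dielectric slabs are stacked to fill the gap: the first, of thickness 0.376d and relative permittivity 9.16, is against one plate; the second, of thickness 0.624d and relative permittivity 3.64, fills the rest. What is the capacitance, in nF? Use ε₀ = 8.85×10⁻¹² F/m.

C ≈ 1.33 nF

A = 227 cm² = 2.27×10⁻² m².
Stacked slabs ⇒ two capacitors in series, each with the full plate area.
C₁ = κ₁ε₀A/d₁ = 9.16 × 8.85×10⁻¹² × 2.27×10⁻² / 2.67×10⁻⁴ = 6.89×10⁻⁹ F.
C₂ = κ₂ε₀A/d₂ = 3.64 × 8.85×10⁻¹² × 2.27×10⁻² / 4.43×10⁻⁴ = 1.65×10⁻⁹ F.
C = (1/C₁ + 1/C₂)⁻¹ = 1.33×10⁻⁹ F.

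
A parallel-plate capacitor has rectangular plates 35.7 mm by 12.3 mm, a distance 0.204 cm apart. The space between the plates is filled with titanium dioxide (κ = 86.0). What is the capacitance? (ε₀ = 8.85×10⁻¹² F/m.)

A = 35.7 × 12.3 mm² = 4.39×10⁻⁴ m².
C = κε₀A/d = 86.0 × 8.85×10⁻¹² × 4.39×10⁻⁴ / 2.04×10⁻³ = 1.64×10⁻¹⁰ F.

164 pF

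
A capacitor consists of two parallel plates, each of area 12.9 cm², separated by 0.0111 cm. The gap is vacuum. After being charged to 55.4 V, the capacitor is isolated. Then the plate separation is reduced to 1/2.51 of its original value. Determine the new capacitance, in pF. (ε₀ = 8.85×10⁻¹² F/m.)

C ≈ 258 pF

A = 12.9 cm² = 1.29×10⁻³ m².
Initially C₁ = ε₀A/d = 8.85×10⁻¹² × 1.29×10⁻³ / 1.11×10⁻⁴ = 1.03×10⁻¹⁰ F.
C = ε₀A/d scales as 1/d, so C₂/C₁ = d₁/d₂ = 2.51.
C₂ = 2.51 × 1.03×10⁻¹⁰ = 2.58×10⁻¹⁰ F.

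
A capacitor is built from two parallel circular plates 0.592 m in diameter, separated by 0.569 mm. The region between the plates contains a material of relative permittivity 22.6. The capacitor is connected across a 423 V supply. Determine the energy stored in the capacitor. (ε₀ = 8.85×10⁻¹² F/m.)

U ≈ 8.66 mJ

A = π(0.592/2 m)² = 0.275 m².
C = κε₀A/d = 22.6 × 8.85×10⁻¹² × 0.275 / 5.69×10⁻⁴ = 9.68×10⁻⁸ F.
U = ½CV² = ½ × 9.68×10⁻⁸ × (423)² = 8.66×10⁻³ J.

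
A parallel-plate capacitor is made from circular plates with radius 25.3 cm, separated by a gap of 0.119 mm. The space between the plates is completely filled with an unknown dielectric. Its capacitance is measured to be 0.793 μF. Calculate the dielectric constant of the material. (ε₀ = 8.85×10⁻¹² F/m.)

A = π(25.3 cm)² = 0.201 m².
κ = Cd/(ε₀A) = 7.93×10⁻⁷ × 1.19×10⁻⁴ / (8.85×10⁻¹² × 0.201) = 53.0.

53.0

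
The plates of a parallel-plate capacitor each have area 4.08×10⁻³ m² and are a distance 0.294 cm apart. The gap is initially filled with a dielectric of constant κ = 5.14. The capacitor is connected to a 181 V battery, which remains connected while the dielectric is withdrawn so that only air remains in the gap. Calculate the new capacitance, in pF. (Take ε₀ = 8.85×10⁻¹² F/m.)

Initially C₁ = κε₀A/d = 5.14 × 8.85×10⁻¹² × 4.08×10⁻³ / 2.94×10⁻³ = 6.31×10⁻¹¹ F.
C = κε₀A/d scales with κ, so C₂/C₁ = 1/κ = 1/5.14 = 0.195.
C₂ = 0.195 × 6.31×10⁻¹¹ = 1.23×10⁻¹¹ F.

C ≈ 12.3 pF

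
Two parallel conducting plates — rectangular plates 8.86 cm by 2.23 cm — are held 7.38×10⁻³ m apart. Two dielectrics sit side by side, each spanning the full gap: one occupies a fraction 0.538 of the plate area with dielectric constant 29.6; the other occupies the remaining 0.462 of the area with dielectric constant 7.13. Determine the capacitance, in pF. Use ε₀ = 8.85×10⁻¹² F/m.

A = 8.86 × 2.23 cm² = 1.98×10⁻³ m².
Side-by-side slabs ⇒ two capacitors in parallel, each spanning the full gap.
C₁ = κ₁ε₀A₁/d = 29.6 × 8.85×10⁻¹² × 1.06×10⁻³ / 7.38×10⁻³ = 3.77×10⁻¹¹ F.
C₂ = κ₂ε₀A₂/d = 7.13 × 8.85×10⁻¹² × 9.13×10⁻⁴ / 7.38×10⁻³ = 7.80×10⁻¹² F.
C = C₁ + C₂ = 4.55×10⁻¹¹ F.

C ≈ 45.5 pF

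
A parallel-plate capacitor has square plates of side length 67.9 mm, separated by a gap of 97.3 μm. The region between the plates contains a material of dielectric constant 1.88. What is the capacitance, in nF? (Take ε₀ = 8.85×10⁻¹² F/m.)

A = (67.9 mm)² = 4.61×10⁻³ m².
C = κε₀A/d = 1.88 × 8.85×10⁻¹² × 4.61×10⁻³ / 9.73×10⁻⁵ = 7.88×10⁻¹⁰ F.

C ≈ 0.788 nF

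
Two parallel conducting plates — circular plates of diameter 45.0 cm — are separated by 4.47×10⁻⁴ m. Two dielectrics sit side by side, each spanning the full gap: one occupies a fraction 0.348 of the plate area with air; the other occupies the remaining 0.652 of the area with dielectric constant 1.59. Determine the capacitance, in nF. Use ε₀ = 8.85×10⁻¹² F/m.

A = π(45.0/2 cm)² = 0.159 m².
Side-by-side slabs ⇒ two capacitors in parallel, each spanning the full gap.
C₁ = κ₁ε₀A₁/d = 1.00 × 8.85×10⁻¹² × 5.53×10⁻² / 4.47×10⁻⁴ = 1.10×10⁻⁹ F.
C₂ = κ₂ε₀A₂/d = 1.59 × 8.85×10⁻¹² × 0.104 / 4.47×10⁻⁴ = 3.26×10⁻⁹ F.
C = C₁ + C₂ = 4.36×10⁻⁹ F.

C ≈ 4.36 nF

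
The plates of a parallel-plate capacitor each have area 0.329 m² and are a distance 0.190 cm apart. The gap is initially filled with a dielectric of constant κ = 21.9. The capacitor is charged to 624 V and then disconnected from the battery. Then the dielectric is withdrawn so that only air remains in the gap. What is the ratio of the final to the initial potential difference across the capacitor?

Isolated ⇒ Q is held fixed.
C₂ = 0.0457 C₁ and V = Q/C, so V₂/V₁ = C₁/C₂ = 21.9.

V₂/V₁ ≈ 21.9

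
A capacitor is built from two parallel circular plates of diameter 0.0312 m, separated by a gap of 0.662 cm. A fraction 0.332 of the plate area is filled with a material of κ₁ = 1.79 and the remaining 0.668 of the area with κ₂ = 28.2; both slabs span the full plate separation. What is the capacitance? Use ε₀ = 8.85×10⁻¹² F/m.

C ≈ 19.9 pF

A = π(0.0312/2 m)² = 7.65×10⁻⁴ m².
Side-by-side slabs ⇒ two capacitors in parallel, each spanning the full gap.
C₁ = κ₁ε₀A₁/d = 1.79 × 8.85×10⁻¹² × 2.54×10⁻⁴ / 6.62×10⁻³ = 6.07×10⁻¹³ F.
C₂ = κ₂ε₀A₂/d = 28.2 × 8.85×10⁻¹² × 5.11×10⁻⁴ / 6.62×10⁻³ = 1.93×10⁻¹¹ F.
C = C₁ + C₂ = 1.99×10⁻¹¹ F.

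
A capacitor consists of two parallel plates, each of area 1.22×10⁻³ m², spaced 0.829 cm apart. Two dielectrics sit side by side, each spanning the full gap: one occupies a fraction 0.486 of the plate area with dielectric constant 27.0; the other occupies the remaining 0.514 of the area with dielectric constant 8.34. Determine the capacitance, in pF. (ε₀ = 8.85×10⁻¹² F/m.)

22.7 pF

Side-by-side slabs ⇒ two capacitors in parallel, each spanning the full gap.
C₁ = κ₁ε₀A₁/d = 27.0 × 8.85×10⁻¹² × 5.93×10⁻⁴ / 8.29×10⁻³ = 1.71×10⁻¹¹ F.
C₂ = κ₂ε₀A₂/d = 8.34 × 8.85×10⁻¹² × 6.27×10⁻⁴ / 8.29×10⁻³ = 5.58×10⁻¹² F.
C = C₁ + C₂ = 2.27×10⁻¹¹ F.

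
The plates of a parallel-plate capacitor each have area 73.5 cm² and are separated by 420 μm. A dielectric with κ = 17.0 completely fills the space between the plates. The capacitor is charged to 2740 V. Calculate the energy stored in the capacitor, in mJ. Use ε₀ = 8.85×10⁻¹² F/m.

9.88 mJ

A = 73.5 cm² = 7.35×10⁻³ m².
C = κε₀A/d = 17.0 × 8.85×10⁻¹² × 7.35×10⁻³ / 4.20×10⁻⁴ = 2.63×10⁻⁹ F.
U = ½CV² = ½ × 2.63×10⁻⁹ × (2740)² = 9.88×10⁻³ J.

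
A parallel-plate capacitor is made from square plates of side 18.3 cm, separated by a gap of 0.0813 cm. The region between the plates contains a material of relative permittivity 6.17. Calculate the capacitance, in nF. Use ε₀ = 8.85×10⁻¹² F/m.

A = (18.3 cm)² = 3.35×10⁻² m².
C = κε₀A/d = 6.17 × 8.85×10⁻¹² × 3.35×10⁻² / 8.13×10⁻⁴ = 2.25×10⁻⁹ F.

2.25 nF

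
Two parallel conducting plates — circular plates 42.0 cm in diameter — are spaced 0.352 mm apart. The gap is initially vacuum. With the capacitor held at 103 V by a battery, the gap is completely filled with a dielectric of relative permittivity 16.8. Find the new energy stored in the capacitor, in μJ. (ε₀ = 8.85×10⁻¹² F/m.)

A = π(42.0/2 cm)² = 0.139 m².
Initially C₁ = ε₀A/d = 8.85×10⁻¹² × 0.139 / 3.52×10⁻⁴ = 3.48×10⁻⁹ F.
U₁ = 1.85×10⁻⁵ J.
Battery connected ⇒ V is held fixed. C₂ = 16.8 C₁ and U = ½CV², so U₂/U₁ = C₂/C₁ = 16.8.
U₂ = 16.8 × 1.85×10⁻⁵ = 3.10×10⁻⁴ J.

U ≈ 310 μJ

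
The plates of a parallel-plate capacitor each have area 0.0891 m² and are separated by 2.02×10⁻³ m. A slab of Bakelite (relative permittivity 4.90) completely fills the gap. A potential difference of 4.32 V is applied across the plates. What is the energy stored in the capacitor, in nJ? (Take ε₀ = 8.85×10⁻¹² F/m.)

U ≈ 17.8 nJ

C = κε₀A/d = 4.90 × 8.85×10⁻¹² × 8.91×10⁻² / 2.02×10⁻³ = 1.91×10⁻⁹ F.
U = ½CV² = ½ × 1.91×10⁻⁹ × (4.32)² = 1.78×10⁻⁸ J.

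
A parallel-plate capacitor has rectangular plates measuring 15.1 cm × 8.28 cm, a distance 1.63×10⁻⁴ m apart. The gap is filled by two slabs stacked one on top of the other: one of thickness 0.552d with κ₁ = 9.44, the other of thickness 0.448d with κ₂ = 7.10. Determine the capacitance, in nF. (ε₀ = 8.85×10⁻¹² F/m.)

C ≈ 5.58 nF

A = 15.1 × 8.28 cm² = 1.25×10⁻² m².
Stacked slabs ⇒ two capacitors in series, each with the full plate area.
C₁ = κ₁ε₀A/d₁ = 9.44 × 8.85×10⁻¹² × 1.25×10⁻² / 9.00×10⁻⁵ = 1.16×10⁻⁸ F.
C₂ = κ₂ε₀A/d₂ = 7.10 × 8.85×10⁻¹² × 1.25×10⁻² / 7.30×10⁻⁵ = 1.08×10⁻⁸ F.
C = (1/C₁ + 1/C₂)⁻¹ = 5.58×10⁻⁹ F.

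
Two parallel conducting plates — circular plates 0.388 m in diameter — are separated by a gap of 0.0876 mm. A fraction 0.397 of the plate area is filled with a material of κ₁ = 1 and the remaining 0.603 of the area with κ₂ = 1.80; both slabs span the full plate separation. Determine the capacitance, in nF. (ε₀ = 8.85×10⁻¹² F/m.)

C ≈ 17.7 nF

A = π(0.388/2 m)² = 0.118 m².
Side-by-side slabs ⇒ two capacitors in parallel, each spanning the full gap.
C₁ = κ₁ε₀A₁/d = 1.00 × 8.85×10⁻¹² × 4.69×10⁻² / 8.76×10⁻⁵ = 4.74×10⁻⁹ F.
C₂ = κ₂ε₀A₂/d = 1.80 × 8.85×10⁻¹² × 7.13×10⁻² / 8.76×10⁻⁵ = 1.30×10⁻⁸ F.
C = C₁ + C₂ = 1.77×10⁻⁸ F.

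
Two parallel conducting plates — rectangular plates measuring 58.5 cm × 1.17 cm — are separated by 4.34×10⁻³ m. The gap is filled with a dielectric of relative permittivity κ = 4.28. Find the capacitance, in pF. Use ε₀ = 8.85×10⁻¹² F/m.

A = 58.5 × 1.17 cm² = 6.84×10⁻³ m².
C = κε₀A/d = 4.28 × 8.85×10⁻¹² × 6.84×10⁻³ / 4.34×10⁻³ = 5.97×10⁻¹¹ F.

59.7 pF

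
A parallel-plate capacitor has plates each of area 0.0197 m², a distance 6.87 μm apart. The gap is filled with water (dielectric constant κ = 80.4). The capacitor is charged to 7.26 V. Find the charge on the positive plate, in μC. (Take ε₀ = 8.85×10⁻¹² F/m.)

C = κε₀A/d = 80.4 × 8.85×10⁻¹² × 1.97×10⁻² / 6.87×10⁻⁶ = 2.04×10⁻⁶ F.
Q = CV = 2.04×10⁻⁶ × 7.26 = 1.48×10⁻⁵ C.

14.8 μC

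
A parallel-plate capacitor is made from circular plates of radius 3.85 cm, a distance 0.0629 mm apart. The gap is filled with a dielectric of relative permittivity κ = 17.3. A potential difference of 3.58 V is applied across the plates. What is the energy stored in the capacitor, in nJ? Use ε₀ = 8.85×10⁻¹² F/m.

A = π(3.85 cm)² = 4.66×10⁻³ m².
C = κε₀A/d = 17.3 × 8.85×10⁻¹² × 4.66×10⁻³ / 6.29×10⁻⁵ = 1.13×10⁻⁸ F.
U = ½CV² = ½ × 1.13×10⁻⁸ × (3.58)² = 7.26×10⁻⁸ J.

U ≈ 72.6 nJ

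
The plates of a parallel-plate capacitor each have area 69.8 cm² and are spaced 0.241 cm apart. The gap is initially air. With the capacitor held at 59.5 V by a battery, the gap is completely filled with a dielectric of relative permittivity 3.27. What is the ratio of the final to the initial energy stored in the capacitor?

Battery connected ⇒ V is held fixed.
C₂ = 3.27 C₁ and U = ½CV², so U₂/U₁ = C₂/C₁ = 3.27.

U₂/U₁ ≈ 3.27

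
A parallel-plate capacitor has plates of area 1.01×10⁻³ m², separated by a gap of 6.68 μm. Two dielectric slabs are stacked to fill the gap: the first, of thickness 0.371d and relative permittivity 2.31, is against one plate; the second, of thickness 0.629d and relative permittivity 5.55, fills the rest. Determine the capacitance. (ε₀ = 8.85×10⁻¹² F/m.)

Stacked slabs ⇒ two capacitors in series, each with the full plate area.
C₁ = κ₁ε₀A/d₁ = 2.31 × 8.85×10⁻¹² × 1.01×10⁻³ / 2.48×10⁻⁶ = 8.33×10⁻⁹ F.
C₂ = κ₂ε₀A/d₂ = 5.55 × 8.85×10⁻¹² × 1.01×10⁻³ / 4.20×10⁻⁶ = 1.18×10⁻⁸ F.
C = (1/C₁ + 1/C₂)⁻¹ = 4.88×10⁻⁹ F.

4.88 nF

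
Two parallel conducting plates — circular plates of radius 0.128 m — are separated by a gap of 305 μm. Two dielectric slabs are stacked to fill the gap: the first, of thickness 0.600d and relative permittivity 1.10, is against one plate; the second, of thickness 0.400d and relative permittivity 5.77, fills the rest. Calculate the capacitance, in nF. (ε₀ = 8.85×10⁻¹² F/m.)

A = π(0.128 m)² = 5.15×10⁻² m².
Stacked slabs ⇒ two capacitors in series, each with the full plate area.
C₁ = κ₁ε₀A/d₁ = 1.10 × 8.85×10⁻¹² × 5.15×10⁻² / 1.83×10⁻⁴ = 2.74×10⁻⁹ F.
C₂ = κ₂ε₀A/d₂ = 5.77 × 8.85×10⁻¹² × 5.15×10⁻² / 1.22×10⁻⁴ = 2.15×10⁻⁸ F.
C = (1/C₁ + 1/C₂)⁻¹ = 2.43×10⁻⁹ F.

C ≈ 2.43 nF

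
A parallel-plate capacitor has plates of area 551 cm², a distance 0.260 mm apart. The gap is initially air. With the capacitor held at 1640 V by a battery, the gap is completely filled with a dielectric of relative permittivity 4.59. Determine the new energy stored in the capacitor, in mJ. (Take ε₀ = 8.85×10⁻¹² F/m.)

11.6 mJ

A = 551 cm² = 5.51×10⁻² m².
Initially C₁ = ε₀A/d = 8.85×10⁻¹² × 5.51×10⁻² / 2.60×10⁻⁴ = 1.88×10⁻⁹ F.
U₁ = 2.52×10⁻³ J.
Battery connected ⇒ V is held fixed. C₂ = 4.59 C₁ and U = ½CV², so U₂/U₁ = C₂/C₁ = 4.59.
U₂ = 4.59 × 2.52×10⁻³ = 1.16×10⁻² J.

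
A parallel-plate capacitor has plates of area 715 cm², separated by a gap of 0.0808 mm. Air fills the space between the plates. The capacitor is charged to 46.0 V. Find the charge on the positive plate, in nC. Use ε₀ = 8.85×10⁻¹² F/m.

A = 715 cm² = 7.15×10⁻² m².
C = ε₀A/d = 8.85×10⁻¹² × 7.15×10⁻² / 8.08×10⁻⁵ = 7.83×10⁻⁹ F.
Q = CV = 7.83×10⁻⁹ × 46.0 = 3.60×10⁻⁷ C.

360 nC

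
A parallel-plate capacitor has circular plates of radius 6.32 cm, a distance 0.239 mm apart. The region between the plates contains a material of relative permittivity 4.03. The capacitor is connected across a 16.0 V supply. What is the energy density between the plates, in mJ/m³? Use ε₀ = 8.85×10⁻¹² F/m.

E = V/d = 16.0 / 2.39×10⁻⁴ = 6.69×10⁴ V/m.
u = ½κε₀E² = ½ × 4.03 × 8.85×10⁻¹² × (6.69×10⁴)² = 7.99×10⁻² J/m³.

79.9 mJ/m³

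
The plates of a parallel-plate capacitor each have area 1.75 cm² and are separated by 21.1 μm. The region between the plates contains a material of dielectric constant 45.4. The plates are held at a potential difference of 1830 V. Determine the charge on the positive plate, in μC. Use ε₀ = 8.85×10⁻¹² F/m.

A = 1.75 cm² = 1.75×10⁻⁴ m².
C = κε₀A/d = 45.4 × 8.85×10⁻¹² × 1.75×10⁻⁴ / 2.11×10⁻⁵ = 3.33×10⁻⁹ F.
Q = CV = 3.33×10⁻⁹ × 1830 = 6.10×10⁻⁶ C.

6.10 μC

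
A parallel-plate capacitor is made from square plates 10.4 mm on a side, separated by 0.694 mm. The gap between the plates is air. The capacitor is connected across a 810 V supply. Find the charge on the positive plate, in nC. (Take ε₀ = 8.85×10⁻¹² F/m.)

A = (10.4 mm)² = 1.08×10⁻⁴ m².
C = ε₀A/d = 8.85×10⁻¹² × 1.08×10⁻⁴ / 6.94×10⁻⁴ = 1.38×10⁻¹² F.
Q = CV = 1.38×10⁻¹² × 810 = 1.12×10⁻⁹ C.

Q ≈ 1.12 nC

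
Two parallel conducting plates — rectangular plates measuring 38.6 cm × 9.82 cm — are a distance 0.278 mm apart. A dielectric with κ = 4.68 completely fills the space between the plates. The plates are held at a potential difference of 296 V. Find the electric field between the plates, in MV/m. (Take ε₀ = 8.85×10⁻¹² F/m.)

E = V/d = 296 / 2.78×10⁻⁴ = 1.06×10⁶ V/m.

1.06 MV/m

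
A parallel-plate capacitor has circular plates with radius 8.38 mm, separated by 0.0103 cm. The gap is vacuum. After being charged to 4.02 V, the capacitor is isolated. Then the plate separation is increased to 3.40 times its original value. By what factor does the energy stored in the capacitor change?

Isolated ⇒ Q is held fixed.
C₂ = 0.294 C₁ and U = Q²/(2C), so U₂/U₁ = C₁/C₂ = 3.40.

U₂/U₁ ≈ 3.40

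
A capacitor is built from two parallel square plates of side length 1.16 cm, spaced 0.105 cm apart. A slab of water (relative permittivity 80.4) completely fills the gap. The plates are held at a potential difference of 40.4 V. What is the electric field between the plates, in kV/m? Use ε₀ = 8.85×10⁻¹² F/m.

E ≈ 38.5 kV/m

E = V/d = 40.4 / 1.05×10⁻³ = 3.85×10⁴ V/m.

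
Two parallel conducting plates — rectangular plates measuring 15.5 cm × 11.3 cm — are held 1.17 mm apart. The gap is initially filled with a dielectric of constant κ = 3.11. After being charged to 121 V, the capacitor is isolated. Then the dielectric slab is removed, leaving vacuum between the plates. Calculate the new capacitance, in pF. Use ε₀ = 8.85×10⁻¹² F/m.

C ≈ 132 pF

A = 15.5 × 11.3 cm² = 1.75×10⁻² m².
Initially C₁ = κε₀A/d = 3.11 × 8.85×10⁻¹² × 1.75×10⁻² / 1.17×10⁻³ = 4.12×10⁻¹⁰ F.
C = κε₀A/d scales with κ, so C₂/C₁ = 1/κ = 1/3.11 = 0.322.
C₂ = 0.322 × 4.12×10⁻¹⁰ = 1.32×10⁻¹⁰ F.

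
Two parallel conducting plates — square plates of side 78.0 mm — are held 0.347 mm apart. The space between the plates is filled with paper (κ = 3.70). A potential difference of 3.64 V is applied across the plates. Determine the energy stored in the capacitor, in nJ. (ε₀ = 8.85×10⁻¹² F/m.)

A = (78.0 mm)² = 6.08×10⁻³ m².
C = κε₀A/d = 3.70 × 8.85×10⁻¹² × 6.08×10⁻³ / 3.47×10⁻⁴ = 5.74×10⁻¹⁰ F.
U = ½CV² = ½ × 5.74×10⁻¹⁰ × (3.64)² = 3.80×10⁻⁹ J.

U ≈ 3.80 nJ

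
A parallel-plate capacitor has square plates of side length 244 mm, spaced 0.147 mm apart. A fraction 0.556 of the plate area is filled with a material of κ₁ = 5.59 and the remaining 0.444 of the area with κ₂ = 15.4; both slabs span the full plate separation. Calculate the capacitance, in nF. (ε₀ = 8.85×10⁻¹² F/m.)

A = (244 mm)² = 5.95×10⁻² m².
Side-by-side slabs ⇒ two capacitors in parallel, each spanning the full gap.
C₁ = κ₁ε₀A₁/d = 5.59 × 8.85×10⁻¹² × 3.31×10⁻² / 1.47×10⁻⁴ = 1.11×10⁻⁸ F.
C₂ = κ₂ε₀A₂/d = 15.4 × 8.85×10⁻¹² × 2.64×10⁻² / 1.47×10⁻⁴ = 2.45×10⁻⁸ F.
C = C₁ + C₂ = 3.56×10⁻⁸ F.

35.6 nF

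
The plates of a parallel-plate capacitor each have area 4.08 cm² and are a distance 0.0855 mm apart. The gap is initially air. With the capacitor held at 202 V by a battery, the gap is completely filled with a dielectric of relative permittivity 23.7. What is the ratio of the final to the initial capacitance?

23.7

C = κε₀A/d scales with κ, so C₂/C₁ = κ = 23.7.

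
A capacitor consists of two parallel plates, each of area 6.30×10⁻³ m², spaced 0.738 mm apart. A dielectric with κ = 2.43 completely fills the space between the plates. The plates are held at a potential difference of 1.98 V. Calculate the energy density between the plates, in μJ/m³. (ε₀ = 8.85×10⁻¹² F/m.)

E = V/d = 1.98 / 7.38×10⁻⁴ = 2.68×10³ V/m.
u = ½κε₀E² = ½ × 2.43 × 8.85×10⁻¹² × (2.68×10³)² = 7.74×10⁻⁵ J/m³.

u ≈ 77.4 μJ/m³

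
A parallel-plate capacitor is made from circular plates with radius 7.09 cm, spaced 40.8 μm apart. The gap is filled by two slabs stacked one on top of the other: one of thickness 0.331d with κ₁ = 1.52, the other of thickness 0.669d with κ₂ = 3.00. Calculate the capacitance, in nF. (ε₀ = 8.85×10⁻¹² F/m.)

C ≈ 7.77 nF

A = π(7.09 cm)² = 1.58×10⁻² m².
Stacked slabs ⇒ two capacitors in series, each with the full plate area.
C₁ = κ₁ε₀A/d₁ = 1.52 × 8.85×10⁻¹² × 1.58×10⁻² / 1.35×10⁻⁵ = 1.57×10⁻⁸ F.
C₂ = κ₂ε₀A/d₂ = 3.00 × 8.85×10⁻¹² × 1.58×10⁻² / 2.73×10⁻⁵ = 1.54×10⁻⁸ F.
C = (1/C₁ + 1/C₂)⁻¹ = 7.77×10⁻⁹ F.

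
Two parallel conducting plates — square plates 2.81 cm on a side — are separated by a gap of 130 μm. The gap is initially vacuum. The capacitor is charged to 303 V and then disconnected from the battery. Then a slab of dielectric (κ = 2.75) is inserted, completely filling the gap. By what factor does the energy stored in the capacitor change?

U₂/U₁ ≈ 0.364

Isolated ⇒ Q is held fixed.
C₂ = 2.75 C₁ and U = Q²/(2C), so U₂/U₁ = C₁/C₂ = 0.364.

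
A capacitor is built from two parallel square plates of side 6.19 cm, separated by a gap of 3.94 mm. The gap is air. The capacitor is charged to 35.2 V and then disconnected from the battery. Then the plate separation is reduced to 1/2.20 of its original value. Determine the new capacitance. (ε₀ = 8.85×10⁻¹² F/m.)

18.9 pF

A = (6.19 cm)² = 3.83×10⁻³ m².
Initially C₁ = ε₀A/d = 8.85×10⁻¹² × 3.83×10⁻³ / 3.94×10⁻³ = 8.61×10⁻¹² F.
C = ε₀A/d scales as 1/d, so C₂/C₁ = d₁/d₂ = 2.20.
C₂ = 2.20 × 8.61×10⁻¹² = 1.89×10⁻¹¹ F.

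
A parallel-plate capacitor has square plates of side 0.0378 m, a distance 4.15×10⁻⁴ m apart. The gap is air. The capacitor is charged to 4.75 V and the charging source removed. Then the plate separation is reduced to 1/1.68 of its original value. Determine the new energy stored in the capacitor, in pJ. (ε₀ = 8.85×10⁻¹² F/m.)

A = (0.0378 m)² = 1.43×10⁻³ m².
Initially C₁ = ε₀A/d = 8.85×10⁻¹² × 1.43×10⁻³ / 4.15×10⁻⁴ = 3.05×10⁻¹¹ F.
U₁ = 3.44×10⁻¹⁰ J.
Isolated ⇒ Q is held fixed. C₂ = 1.68 C₁ and U = Q²/(2C), so U₂/U₁ = C₁/C₂ = 0.595.
U₂ = 0.595 × 3.44×10⁻¹⁰ = 2.05×10⁻¹⁰ J.

205 pJ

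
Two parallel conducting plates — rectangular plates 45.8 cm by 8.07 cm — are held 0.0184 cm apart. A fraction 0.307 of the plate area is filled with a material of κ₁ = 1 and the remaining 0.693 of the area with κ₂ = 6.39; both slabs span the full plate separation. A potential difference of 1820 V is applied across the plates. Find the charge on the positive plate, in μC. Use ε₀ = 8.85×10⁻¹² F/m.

Q ≈ 15.3 μC

A = 45.8 × 8.07 cm² = 3.70×10⁻² m².
Side-by-side slabs ⇒ two capacitors in parallel, each spanning the full gap.
C₁ = κ₁ε₀A₁/d = 1.00 × 8.85×10⁻¹² × 1.13×10⁻² / 1.84×10⁻⁴ = 5.46×10⁻¹⁰ F.
C₂ = κ₂ε₀A₂/d = 6.39 × 8.85×10⁻¹² × 2.56×10⁻² / 1.84×10⁻⁴ = 7.87×10⁻⁹ F.
C = C₁ + C₂ = 8.42×10⁻⁹ F.
Q = CV = 8.42×10⁻⁹ × 1820 = 1.53×10⁻⁵ C.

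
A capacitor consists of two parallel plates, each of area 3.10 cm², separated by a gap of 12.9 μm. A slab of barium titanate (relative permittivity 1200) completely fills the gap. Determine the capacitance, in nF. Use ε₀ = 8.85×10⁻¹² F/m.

A = 3.10 cm² = 3.10×10⁻⁴ m².
C = κε₀A/d = 1200 × 8.85×10⁻¹² × 3.10×10⁻⁴ / 1.29×10⁻⁵ = 2.55×10⁻⁷ F.

C ≈ 255 nF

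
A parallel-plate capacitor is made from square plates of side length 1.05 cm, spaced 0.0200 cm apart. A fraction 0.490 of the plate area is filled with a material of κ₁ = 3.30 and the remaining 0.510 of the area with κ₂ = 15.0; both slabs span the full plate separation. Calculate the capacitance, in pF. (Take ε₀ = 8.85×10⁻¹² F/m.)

A = (1.05 cm)² = 1.10×10⁻⁴ m².
Side-by-side slabs ⇒ two capacitors in parallel, each spanning the full gap.
C₁ = κ₁ε₀A₁/d = 3.30 × 8.85×10⁻¹² × 5.40×10⁻⁵ / 2.00×10⁻⁴ = 7.89×10⁻¹² F.
C₂ = κ₂ε₀A₂/d = 15.0 × 8.85×10⁻¹² × 5.62×10⁻⁵ / 2.00×10⁻⁴ = 3.73×10⁻¹¹ F.
C = C₁ + C₂ = 4.52×10⁻¹¹ F.

45.2 pF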